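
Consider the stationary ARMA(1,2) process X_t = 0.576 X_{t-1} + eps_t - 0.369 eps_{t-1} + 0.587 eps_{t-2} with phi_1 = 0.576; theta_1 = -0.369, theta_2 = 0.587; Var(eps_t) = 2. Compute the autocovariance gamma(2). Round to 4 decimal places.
\gamma(2) = 2.0762

Multiply the model equation by X_{t-k} and take expectations. With theta_0 = psi_0 = 1 and psi_j the MA(infinity) weights, this gives
  gamma(k) - sum_i phi_i gamma(k-i) = c_k,
  c_k = sigma^2 * sum_{j=k..q} theta_j psi_{j-k}   (c_k = 0 for k > q),
using gamma(-m) = gamma(m).
psi-weights needed (psi_j = theta_j + sum_i phi_i psi_{j-i}):
  psi_1 = theta_1 + phi_1 = -0.369 + (0.576) = 0.207
  psi_2 = theta_2 + phi_1 psi_1 = 0.587 + (0.576)(0.207) = 0.706232
Right-hand sides:
  c_0 = sigma^2 (1 + theta_1 psi_1 + theta_2 psi_2) = 2 * (1 + (-0.369)(0.207) + (0.587)(0.706232)) = 2 * 1.338175 = 2.67635
  c_1 = sigma^2 (theta_1 + theta_2 psi_1) = 2 * (-0.369 + (0.587)(0.207)) = -0.494982
  c_2 = sigma^2 theta_2 = 2 * (0.587) = 1.174
Equations for k = 0 and k = 1 (AR order 1):
  gamma(0) = phi_1 gamma(1) + c_0
  gamma(1) = phi_1 gamma(0) + c_1
Substituting the second into the first: gamma(0) (1 - phi_1^2) = c_0 + phi_1 c_1, so
  gamma(0) = (c_0 + phi_1 c_1) / (1 - phi_1^2) = (2.67635 + (0.576)(-0.494982)) / (1 - (0.576)^2) = 2.391241 / 0.668224 = 3.578502.
  gamma(1) = phi_1 gamma(0) + c_1 = (0.576)(3.578502) + (-0.494982) = 1.566235.
For k = 2: gamma(2) = phi_1 gamma(1) + c_2
  = (0.576)(1.566235) + (1.174) = 2.076151.
Therefore gamma(2) = 2.0762 (to 4 decimal places).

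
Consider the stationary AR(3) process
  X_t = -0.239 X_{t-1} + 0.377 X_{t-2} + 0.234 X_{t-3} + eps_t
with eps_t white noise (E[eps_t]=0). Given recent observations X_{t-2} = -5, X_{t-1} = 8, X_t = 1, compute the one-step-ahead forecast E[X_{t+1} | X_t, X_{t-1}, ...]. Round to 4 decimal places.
E[X_{t+1} \mid \mathcal F_t] = 1.6070

For an AR(p) model X_t = c + sum_i phi_i X_{t-i} + eps_t, the
one-step-ahead conditional mean is
  E[X_{t+1} | X_t, ...] = c + sum_i phi_i X_{t+1-i}.
Substitute known values:
  E[X_{t+1} | ...] = (-0.239) * (1) + (0.377) * (8) + (0.234) * (-5)
                   = 1.6070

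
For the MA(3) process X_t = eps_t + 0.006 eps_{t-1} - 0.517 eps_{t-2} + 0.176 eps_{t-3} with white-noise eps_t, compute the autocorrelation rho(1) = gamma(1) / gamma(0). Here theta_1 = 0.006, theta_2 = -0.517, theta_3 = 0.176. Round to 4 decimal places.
\rho(1) = -0.0679

For an MA(q) process with theta_0 = 1, the autocovariance is
  gamma(k) = sigma^2 * sum_{i=0..q-k} theta_i * theta_{i+k},
and rho(k) = gamma(k) / gamma(0). Sigma^2 cancels.
  numerator   = (1)*(0.006) + (0.006)*(-0.517) + (-0.517)*(0.176) = -0.088094.
  denominator = (1)^2 + (0.006)^2 + (-0.517)^2 + (0.176)^2 = 1.298301.
  rho(1) = -0.088094 / 1.298301 = -0.0679.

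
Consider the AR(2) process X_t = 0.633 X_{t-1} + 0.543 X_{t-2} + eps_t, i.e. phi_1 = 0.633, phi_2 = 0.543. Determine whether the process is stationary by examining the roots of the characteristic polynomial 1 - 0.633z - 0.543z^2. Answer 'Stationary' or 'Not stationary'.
\text{Not stationary}

The AR(p) characteristic polynomial is P(z) = 1 - 0.633z - 0.543z^2.
Stationarity requires all roots to lie outside the unit circle, i.e. |z| > 1 for every root.
Set 1 + (-0.633) z + (-0.543) z^2 = 0, i.e. a z^2 + b z + c = 0 with a = -0.543, b = -0.633, c = 1.
Discriminant D = b^2 - 4ac = (-0.633)^2 - 4*(-0.543)*1 = 0.400689 - (-2.172) = 2.572689.
D >= 0, so the roots are real: z = (-b +/- sqrt(D)) / (2a) = (0.633 +/- 1.60396) / (-1.086).
  z_1 = (0.633 + 1.60396) / (-1.086) = -2.0598,   |z_1| = 2.0598.
  z_2 = (0.633 - 1.60396) / (-1.086) = 0.8941,   |z_2| = 0.8941.
Moduli of all roots: 2.0598, 0.8941.
All moduli strictly greater than 1? No.
Verdict: Not stationary.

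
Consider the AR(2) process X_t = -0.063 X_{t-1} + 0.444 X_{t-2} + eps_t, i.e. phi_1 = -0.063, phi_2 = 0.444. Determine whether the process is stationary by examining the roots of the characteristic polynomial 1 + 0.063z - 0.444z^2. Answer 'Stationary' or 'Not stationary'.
\text{Stationary}

The AR(p) characteristic polynomial is P(z) = 1 + 0.063z - 0.444z^2.
Stationarity requires all roots to lie outside the unit circle, i.e. |z| > 1 for every root.
Set 1 + (0.063) z + (-0.444) z^2 = 0, i.e. a z^2 + b z + c = 0 with a = -0.444, b = 0.063, c = 1.
Discriminant D = b^2 - 4ac = (0.063)^2 - 4*(-0.444)*1 = 0.003969 - (-1.776) = 1.779969.
D >= 0, so the roots are real: z = (-b +/- sqrt(D)) / (2a) = (-0.063 +/- 1.334155) / (-0.888).
  z_1 = (-0.063 + 1.334155) / (-0.888) = -1.4315,   |z_1| = 1.4315.
  z_2 = (-0.063 - 1.334155) / (-0.888) = 1.5734,   |z_2| = 1.5734.
Moduli of all roots: 1.4315, 1.5734.
All moduli strictly greater than 1? Yes.
Verdict: Stationary.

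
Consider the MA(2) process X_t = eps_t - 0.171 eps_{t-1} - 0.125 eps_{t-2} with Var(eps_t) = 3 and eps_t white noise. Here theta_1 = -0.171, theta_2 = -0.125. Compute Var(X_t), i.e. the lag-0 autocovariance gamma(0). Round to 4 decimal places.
\gamma(0) = 3.1346

For an MA(q) process X_t = eps_t + sum_i theta_i eps_{t-i} with
Var(eps_t) = sigma^2, the variance is
  gamma(0) = sigma^2 * (1 + sum_i theta_i^2).
  sum_i theta_i^2 = (-0.171)^2 + (-0.125)^2 = 0.029241 + 0.015625 = 0.044866.
  gamma(0) = 3 * (1 + 0.044866) = 3 * 1.044866 = 3.134598, which rounds to 3.1346.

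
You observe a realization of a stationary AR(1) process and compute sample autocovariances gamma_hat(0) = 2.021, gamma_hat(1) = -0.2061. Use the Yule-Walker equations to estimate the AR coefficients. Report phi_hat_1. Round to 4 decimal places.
\hat\phi_{1} = -0.1020

The Yule-Walker equations for an AR(p) process read, in matrix form,
  Gamma_p phi = r_p,   with   (Gamma_p)_{ij} = gamma(|i - j|),
                       (r_p)_i = gamma(i),   i,j = 1..p.
Substitute the sample gammas (Toeplitz matrix and right-hand side of size 1):
  Gamma_p = [[2.021]]
  r_p     = [-0.2061]
With p = 1 this is the single equation gamma(0) phi_1 = gamma(1):
  phi_hat_1 = gamma(1) / gamma(0) = -0.2061 / 2.021 = -0.1020.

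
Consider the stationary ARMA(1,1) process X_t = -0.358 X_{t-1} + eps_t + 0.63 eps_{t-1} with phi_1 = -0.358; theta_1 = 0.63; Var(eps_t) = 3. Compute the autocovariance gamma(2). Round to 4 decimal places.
\gamma(2) = -0.2595

Multiply the model equation by X_{t-k} and take expectations. With theta_0 = psi_0 = 1 and psi_j the MA(infinity) weights, this gives
  gamma(k) - sum_i phi_i gamma(k-i) = c_k,
  c_k = sigma^2 * sum_{j=k..q} theta_j psi_{j-k}   (c_k = 0 for k > q),
using gamma(-m) = gamma(m).
psi-weights needed (psi_j = theta_j + sum_i phi_i psi_{j-i}):
  psi_1 = theta_1 + phi_1 = 0.63 + (-0.358) = 0.272
Right-hand sides:
  c_0 = sigma^2 (1 + theta_1 psi_1) = 3 * (1 + (0.63)(0.272)) = 3 * 1.17136 = 3.51408
  c_1 = sigma^2 theta_1 = 3 * (0.63) = 1.89
  c_2 = 0
Equations for k = 0 and k = 1 (AR order 1):
  gamma(0) = phi_1 gamma(1) + c_0
  gamma(1) = phi_1 gamma(0) + c_1
Substituting the second into the first: gamma(0) (1 - phi_1^2) = c_0 + phi_1 c_1, so
  gamma(0) = (c_0 + phi_1 c_1) / (1 - phi_1^2) = (3.51408 + (-0.358)(1.89)) / (1 - (-0.358)^2) = 2.83746 / 0.871836 = 3.25458.
  gamma(1) = phi_1 gamma(0) + c_1 = (-0.358)(3.25458) + (1.89) = 0.72486.
For k = 2 (> q): gamma(2) = phi_1 gamma(1) = (-0.358)(0.72486) = -0.2595.
Therefore gamma(2) = -0.2595 (to 4 decimal places).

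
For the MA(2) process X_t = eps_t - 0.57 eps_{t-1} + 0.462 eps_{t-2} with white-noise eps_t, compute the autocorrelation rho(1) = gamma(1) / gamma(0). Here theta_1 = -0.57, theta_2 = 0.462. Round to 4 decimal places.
\rho(1) = -0.5417

For an MA(q) process with theta_0 = 1, the autocovariance is
  gamma(k) = sigma^2 * sum_{i=0..q-k} theta_i * theta_{i+k},
and rho(k) = gamma(k) / gamma(0). Sigma^2 cancels.
  numerator   = (1)*(-0.57) + (-0.57)*(0.462) = -0.83334.
  denominator = (1)^2 + (-0.57)^2 + (0.462)^2 = 1.538344.
  rho(1) = -0.83334 / 1.538344 = -0.5417.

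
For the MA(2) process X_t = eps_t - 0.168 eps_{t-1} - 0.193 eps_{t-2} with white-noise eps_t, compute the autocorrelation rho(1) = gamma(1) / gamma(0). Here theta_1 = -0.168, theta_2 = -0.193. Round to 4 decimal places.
\rho(1) = -0.1272

For an MA(q) process with theta_0 = 1, the autocovariance is
  gamma(k) = sigma^2 * sum_{i=0..q-k} theta_i * theta_{i+k},
and rho(k) = gamma(k) / gamma(0). Sigma^2 cancels.
  numerator   = (1)*(-0.168) + (-0.168)*(-0.193) = -0.135576.
  denominator = (1)^2 + (-0.168)^2 + (-0.193)^2 = 1.065473.
  rho(1) = -0.135576 / 1.065473 = -0.1272.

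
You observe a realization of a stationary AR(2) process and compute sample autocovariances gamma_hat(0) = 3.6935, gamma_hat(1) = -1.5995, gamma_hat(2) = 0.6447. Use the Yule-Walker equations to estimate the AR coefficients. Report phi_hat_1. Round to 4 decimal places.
\hat\phi_{1} = -0.4400

The Yule-Walker equations for an AR(p) process read, in matrix form,
  Gamma_p phi = r_p,   with   (Gamma_p)_{ij} = gamma(|i - j|),
                       (r_p)_i = gamma(i),   i,j = 1..p.
Substitute the sample gammas (Toeplitz matrix and right-hand side of size 2):
  Gamma_p = [[3.6935, -1.5995], [-1.5995, 3.6935]]
  r_p     = [-1.5995, 0.6447]
Written out:
  3.6935 phi_1 - 1.5995 phi_2 = -1.5995
  -1.5995 phi_1 + 3.6935 phi_2 = 0.6447
Solve by Cramer's rule:
  det = gamma(0)^2 - gamma(1)^2 = (3.6935)^2 - (-1.5995)^2 = 13.64194225 - 2.55840025 = 11.083542
  phi_hat_1 = [gamma(1) gamma(0) - gamma(1) gamma(2)] / det = [(-1.5995)(3.6935) - (-1.5995)(0.6447)] / 11.083542 = -4.8765556 / 11.083542 = -0.44
  phi_hat_2 = [gamma(0) gamma(2) - gamma(1)^2] / det = [(3.6935)(0.6447) - (-1.5995)^2] / 11.083542 = -0.1772008 / 11.083542 = -0.016
So phi_hat = [-0.4400, -0.0160].
Therefore phi_hat_1 = -0.4400.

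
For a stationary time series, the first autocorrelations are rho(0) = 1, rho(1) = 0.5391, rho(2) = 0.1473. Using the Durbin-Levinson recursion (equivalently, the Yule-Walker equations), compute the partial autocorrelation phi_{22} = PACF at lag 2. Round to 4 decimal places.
\phi_{22} = -0.2021

The PACF at lag k is phi_{kk}, the last component of the solution
to the Yule-Walker system G_k phi = r_k where
  (G_k)_{ij} = rho(|i - j|), (r_k)_i = rho(i), i,j = 1..k.
Equivalently, Durbin-Levinson gives phi_{kk} iteratively:
  phi_{11} = rho(1)
  phi_{kk} = [rho(k) - sum_{j=1..k-1} phi_{k-1,j} rho(k-j)]
            / [1 - sum_{j=1..k-1} phi_{k-1,j} rho(j)],
  phi_{k,j} = phi_{k-1,j} - phi_{kk} phi_{k-1,k-j},  j = 1..k-1.
Step k = 1:
  phi_11 = rho(1) = 0.5391.
Step k = 2:
  phi_22 = [rho(2) - phi_11 rho(1)] / [1 - phi_11 rho(1)] = [0.1473 - (0.5391)(0.5391)] / [1 - (0.5391)(0.5391)]
         = -0.14332881 / 0.70937119 = -0.2021.
Therefore phi_{22} = -0.2021.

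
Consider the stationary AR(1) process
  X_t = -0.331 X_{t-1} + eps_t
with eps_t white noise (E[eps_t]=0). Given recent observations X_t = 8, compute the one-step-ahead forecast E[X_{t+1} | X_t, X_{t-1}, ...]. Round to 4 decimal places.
E[X_{t+1} \mid \mathcal F_t] = -2.6480

For an AR(p) model X_t = c + sum_i phi_i X_{t-i} + eps_t, the
one-step-ahead conditional mean is
  E[X_{t+1} | X_t, ...] = c + sum_i phi_i X_{t+1-i}.
Substitute known values:
  E[X_{t+1} | ...] = (-0.331) * (8)
                   = -2.6480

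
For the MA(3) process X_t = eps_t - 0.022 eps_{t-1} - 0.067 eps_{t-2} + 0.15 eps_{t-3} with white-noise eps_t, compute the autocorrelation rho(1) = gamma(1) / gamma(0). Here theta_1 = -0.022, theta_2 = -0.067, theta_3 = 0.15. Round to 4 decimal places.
\rho(1) = -0.0298

For an MA(q) process with theta_0 = 1, the autocovariance is
  gamma(k) = sigma^2 * sum_{i=0..q-k} theta_i * theta_{i+k},
and rho(k) = gamma(k) / gamma(0). Sigma^2 cancels.
  numerator   = (1)*(-0.022) + (-0.022)*(-0.067) + (-0.067)*(0.15) = -0.030576.
  denominator = (1)^2 + (-0.022)^2 + (-0.067)^2 + (0.15)^2 = 1.027473.
  rho(1) = -0.030576 / 1.027473 = -0.0298.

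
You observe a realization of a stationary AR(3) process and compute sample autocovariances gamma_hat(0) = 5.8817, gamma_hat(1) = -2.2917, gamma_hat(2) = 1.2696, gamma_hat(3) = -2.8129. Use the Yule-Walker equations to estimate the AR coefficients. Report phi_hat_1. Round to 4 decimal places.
\hat\phi_{1} = -0.3270

The Yule-Walker equations for an AR(p) process read, in matrix form,
  Gamma_p phi = r_p,   with   (Gamma_p)_{ij} = gamma(|i - j|),
                       (r_p)_i = gamma(i),   i,j = 1..p.
Substitute the sample gammas (Toeplitz matrix and right-hand side of size 3):
  Gamma_p = [[5.8817, -2.2917, 1.2696], [-2.2917, 5.8817, -2.2917], [1.2696, -2.2917, 5.8817]]
  r_p     = [-2.2917, 1.2696, -2.8129]
Written out (R1..R3):
  (R1) 5.8817 phi_1 - 2.2917 phi_2 + 1.2696 phi_3 = -2.2917
  (R2) -2.2917 phi_1 + 5.8817 phi_2 - 2.2917 phi_3 = 1.2696
  (R3) 1.2696 phi_1 - 2.2917 phi_2 + 5.8817 phi_3 = -2.8129
Gaussian elimination:
  R2 <- R2 - (-2.2917/5.8817) R1 = R2 - (-0.389632) R1:  4.98878 phi_2 - 1.797023 phi_3 = 0.37668
  R3 <- R3 - (1.2696/5.8817) R1 = R3 - (0.215856) R1:  -1.797023 phi_2 + 5.607649 phi_3 = -2.318223
  R3 <- R3 - (-1.797023/4.98878) R2 = R3 - (-0.360213) R2:  4.960338 phi_3 = -2.182538
Back-substitution:
  phi_hat_3 = -2.182538 / 4.960338 = -0.439998
  phi_hat_2 = (0.37668 - (-1.797023)(-0.439998)) / 4.98878 = -0.082987
  phi_hat_1 = (-2.2917 - (-2.2917)(-0.082987) - (1.2696)(-0.439998)) / 5.8817 = -0.326991
So phi_hat = [-0.3270, -0.0830, -0.4400].
Therefore phi_hat_1 = -0.3270.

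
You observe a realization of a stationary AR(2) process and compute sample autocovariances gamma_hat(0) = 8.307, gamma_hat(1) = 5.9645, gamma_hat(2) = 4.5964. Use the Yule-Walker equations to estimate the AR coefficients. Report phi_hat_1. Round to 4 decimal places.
\hat\phi_{1} = 0.6620

The Yule-Walker equations for an AR(p) process read, in matrix form,
  Gamma_p phi = r_p,   with   (Gamma_p)_{ij} = gamma(|i - j|),
                       (r_p)_i = gamma(i),   i,j = 1..p.
Substitute the sample gammas (Toeplitz matrix and right-hand side of size 2):
  Gamma_p = [[8.307, 5.9645], [5.9645, 8.307]]
  r_p     = [5.9645, 4.5964]
Written out:
  8.307 phi_1 + 5.9645 phi_2 = 5.9645
  5.9645 phi_1 + 8.307 phi_2 = 4.5964
Solve by Cramer's rule:
  det = gamma(0)^2 - gamma(1)^2 = (8.307)^2 - (5.9645)^2 = 69.006249 - 35.57526025 = 33.43098875
  phi_hat_1 = [gamma(1) gamma(0) - gamma(1) gamma(2)] / det = [(5.9645)(8.307) - (5.9645)(4.5964)] / 33.43098875 = 22.1318737 / 33.43098875 = 0.662
  phi_hat_2 = [gamma(0) gamma(2) - gamma(1)^2] / det = [(8.307)(4.5964) - (5.9645)^2] / 33.43098875 = 2.60703455 / 33.43098875 = 0.078
So phi_hat = [0.6620, 0.0780].
Therefore phi_hat_1 = 0.6620.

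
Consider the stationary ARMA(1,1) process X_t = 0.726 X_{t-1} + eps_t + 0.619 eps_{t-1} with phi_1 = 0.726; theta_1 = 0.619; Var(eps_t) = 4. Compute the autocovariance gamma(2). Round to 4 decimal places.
\gamma(2) = 11.9705

Multiply the model equation by X_{t-k} and take expectations. With theta_0 = psi_0 = 1 and psi_j the MA(infinity) weights, this gives
  gamma(k) - sum_i phi_i gamma(k-i) = c_k,
  c_k = sigma^2 * sum_{j=k..q} theta_j psi_{j-k}   (c_k = 0 for k > q),
using gamma(-m) = gamma(m).
psi-weights needed (psi_j = theta_j + sum_i phi_i psi_{j-i}):
  psi_1 = theta_1 + phi_1 = 0.619 + (0.726) = 1.345
Right-hand sides:
  c_0 = sigma^2 (1 + theta_1 psi_1) = 4 * (1 + (0.619)(1.345)) = 4 * 1.832555 = 7.33022
  c_1 = sigma^2 theta_1 = 4 * (0.619) = 2.476
  c_2 = 0
Equations for k = 0 and k = 1 (AR order 1):
  gamma(0) = phi_1 gamma(1) + c_0
  gamma(1) = phi_1 gamma(0) + c_1
Substituting the second into the first: gamma(0) (1 - phi_1^2) = c_0 + phi_1 c_1, so
  gamma(0) = (c_0 + phi_1 c_1) / (1 - phi_1^2) = (7.33022 + (0.726)(2.476)) / (1 - (0.726)^2) = 9.127796 / 0.472924 = 19.300767.
  gamma(1) = phi_1 gamma(0) + c_1 = (0.726)(19.300767) + (2.476) = 16.488357.
For k = 2 (> q): gamma(2) = phi_1 gamma(1) = (0.726)(16.488357) = 11.970547.
Therefore gamma(2) = 11.9705 (to 4 decimal places).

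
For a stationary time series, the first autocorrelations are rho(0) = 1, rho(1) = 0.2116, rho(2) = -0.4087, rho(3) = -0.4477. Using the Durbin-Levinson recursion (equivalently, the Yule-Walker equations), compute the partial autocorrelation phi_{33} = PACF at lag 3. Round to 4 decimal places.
\phi_{33} = -0.2969

The PACF at lag k is phi_{kk}, the last component of the solution
to the Yule-Walker system G_k phi = r_k where
  (G_k)_{ij} = rho(|i - j|), (r_k)_i = rho(i), i,j = 1..k.
Equivalently, Durbin-Levinson gives phi_{kk} iteratively:
  phi_{11} = rho(1)
  phi_{kk} = [rho(k) - sum_{j=1..k-1} phi_{k-1,j} rho(k-j)]
            / [1 - sum_{j=1..k-1} phi_{k-1,j} rho(j)],
  phi_{k,j} = phi_{k-1,j} - phi_{kk} phi_{k-1,k-j},  j = 1..k-1.
Step k = 1:
  phi_11 = rho(1) = 0.2116.
Step k = 2:
  phi_22 = [rho(2) - phi_11 rho(1)] / [1 - phi_11 rho(1)] = [-0.4087 - (0.2116)(0.2116)] / [1 - (0.2116)(0.2116)]
         = -0.45347456 / 0.95522544 = -0.47473.
  Update: phi_21 = phi_11 - phi_22 phi_11 = 0.2116 - (-0.47473)(0.2116) = 0.312053.
Step k = 3:
  phi_33 = [rho(3) - phi_21 rho(2) - phi_22 rho(1)] / [1 - phi_21 rho(1) - phi_22 rho(2)]
    numerator   = -0.4477 - (0.312053)(-0.4087) - (-0.47473)(0.2116) = -0.219711
    denominator = 1 - (0.312053)(0.2116) - (-0.47473)(-0.4087) = 0.73994728
  phi_33 = -0.219711 / 0.73994728 = -0.2969.
Therefore phi_{33} = -0.2969.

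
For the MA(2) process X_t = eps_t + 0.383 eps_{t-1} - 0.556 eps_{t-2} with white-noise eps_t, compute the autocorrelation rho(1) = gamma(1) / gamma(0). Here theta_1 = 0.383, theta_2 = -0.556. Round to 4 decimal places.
\rho(1) = 0.1168

For an MA(q) process with theta_0 = 1, the autocovariance is
  gamma(k) = sigma^2 * sum_{i=0..q-k} theta_i * theta_{i+k},
and rho(k) = gamma(k) / gamma(0). Sigma^2 cancels.
  numerator   = (1)*(0.383) + (0.383)*(-0.556) = 0.170052.
  denominator = (1)^2 + (0.383)^2 + (-0.556)^2 = 1.455825.
  rho(1) = 0.170052 / 1.455825 = 0.1168.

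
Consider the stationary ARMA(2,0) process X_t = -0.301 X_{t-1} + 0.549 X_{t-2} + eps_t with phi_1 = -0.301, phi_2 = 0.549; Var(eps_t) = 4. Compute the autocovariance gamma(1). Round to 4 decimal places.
\gamma(1) = -6.8907

Multiply the model equation by X_{t-k} and take expectations. With theta_0 = psi_0 = 1 and psi_j the MA(infinity) weights, this gives
  gamma(k) - sum_i phi_i gamma(k-i) = c_k,
  c_k = sigma^2 * sum_{j=k..q} theta_j psi_{j-k}   (c_k = 0 for k > q),
using gamma(-m) = gamma(m).
Pure AR (q = 0): c_0 = sigma^2 = 4, c_k = 0 for k >= 1.
Equations for k = 0, 1, 2 (AR order 2, c_2 = 0):
  (E0) gamma(0) = phi_1 gamma(1) + phi_2 gamma(2) + c_0
  (E1) gamma(1) = phi_1 gamma(0) + phi_2 gamma(1) + c_1
  (E2) gamma(2) = phi_1 gamma(1) + phi_2 gamma(0)
From (E1): gamma(1) = A gamma(0) + B with
  A = phi_1 / (1 - phi_2) = -0.301 / 0.451 = -0.667406,   B = c_1 / (1 - phi_2) = 0 / 0.451 = 0.
Insert (E2) into (E0): gamma(0) (1 - phi_2^2) = phi_1 (1 + phi_2) gamma(1) + c_0.
  phi_1 (1 + phi_2) = (-0.301)(1.549) = -0.466249,   1 - phi_2^2 = 0.698599.
Replace gamma(1) by A gamma(0) + B and collect gamma(0):
  gamma(0) [0.698599 - (-0.466249)(-0.667406)] = c_0 = 4
  gamma(0) * 0.387422 = 4
  gamma(0) = 4 / 0.387422 = 10.324666.
  gamma(1) = A gamma(0) = (-0.667406)(10.324666) = -6.890742.
Therefore gamma(1) = -6.8907 (to 4 decimal places).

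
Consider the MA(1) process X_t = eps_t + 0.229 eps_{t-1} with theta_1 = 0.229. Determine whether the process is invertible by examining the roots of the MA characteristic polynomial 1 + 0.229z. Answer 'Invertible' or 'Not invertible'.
\text{Invertible}

The MA(q) characteristic polynomial is P(z) = 1 + 0.229z.
Invertibility requires all roots to lie outside the unit circle, i.e. |z| > 1 for every root.
This is linear in z: 1 + (0.229) z = 0  =>  z = -1/(0.229) = -4.366812,  |z| = 4.366812.
Moduli of all roots: 4.3668.
All moduli strictly greater than 1? Yes.
Verdict: Invertible.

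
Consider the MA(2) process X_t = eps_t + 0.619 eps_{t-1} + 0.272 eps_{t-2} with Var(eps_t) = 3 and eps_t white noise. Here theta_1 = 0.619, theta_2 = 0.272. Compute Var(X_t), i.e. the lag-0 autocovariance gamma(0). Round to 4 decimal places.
\gamma(0) = 4.3714

For an MA(q) process X_t = eps_t + sum_i theta_i eps_{t-i} with
Var(eps_t) = sigma^2, the variance is
  gamma(0) = sigma^2 * (1 + sum_i theta_i^2).
  sum_i theta_i^2 = (0.619)^2 + (0.272)^2 = 0.383161 + 0.073984 = 0.457145.
  gamma(0) = 3 * (1 + 0.457145) = 3 * 1.457145 = 4.371435, which rounds to 4.3714.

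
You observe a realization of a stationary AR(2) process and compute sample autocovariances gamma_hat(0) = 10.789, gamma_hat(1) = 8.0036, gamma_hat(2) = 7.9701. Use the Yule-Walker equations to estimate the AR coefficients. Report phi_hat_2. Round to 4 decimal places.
\hat\phi_{2} = 0.4190

The Yule-Walker equations for an AR(p) process read, in matrix form,
  Gamma_p phi = r_p,   with   (Gamma_p)_{ij} = gamma(|i - j|),
                       (r_p)_i = gamma(i),   i,j = 1..p.
Substitute the sample gammas (Toeplitz matrix and right-hand side of size 2):
  Gamma_p = [[10.789, 8.0036], [8.0036, 10.789]]
  r_p     = [8.0036, 7.9701]
Written out:
  10.789 phi_1 + 8.0036 phi_2 = 8.0036
  8.0036 phi_1 + 10.789 phi_2 = 7.9701
Solve by Cramer's rule:
  det = gamma(0)^2 - gamma(1)^2 = (10.789)^2 - (8.0036)^2 = 116.402521 - 64.05761296 = 52.34490804
  phi_hat_1 = [gamma(1) gamma(0) - gamma(1) gamma(2)] / det = [(8.0036)(10.789) - (8.0036)(7.9701)] / 52.34490804 = 22.56134804 / 52.34490804 = 0.431
  phi_hat_2 = [gamma(0) gamma(2) - gamma(1)^2] / det = [(10.789)(7.9701) - (8.0036)^2] / 52.34490804 = 21.93179594 / 52.34490804 = 0.419
So phi_hat = [0.4310, 0.4190].
Therefore phi_hat_2 = 0.4190.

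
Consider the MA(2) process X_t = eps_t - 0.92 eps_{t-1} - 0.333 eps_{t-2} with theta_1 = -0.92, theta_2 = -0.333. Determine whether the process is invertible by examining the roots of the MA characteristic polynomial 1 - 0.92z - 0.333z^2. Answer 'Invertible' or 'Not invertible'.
\text{Not invertible}

The MA(q) characteristic polynomial is P(z) = 1 - 0.92z - 0.333z^2.
Invertibility requires all roots to lie outside the unit circle, i.e. |z| > 1 for every root.
Set 1 + (-0.92) z + (-0.333) z^2 = 0, i.e. a z^2 + b z + c = 0 with a = -0.333, b = -0.92, c = 1.
Discriminant D = b^2 - 4ac = (-0.92)^2 - 4*(-0.333)*1 = 0.8464 - (-1.332) = 2.1784.
D >= 0, so the roots are real: z = (-b +/- sqrt(D)) / (2a) = (0.92 +/- 1.47594) / (-0.666).
  z_1 = (0.92 + 1.47594) / (-0.666) = -3.5975,   |z_1| = 3.5975.
  z_2 = (0.92 - 1.47594) / (-0.666) = 0.8347,   |z_2| = 0.8347.
Moduli of all roots: 3.5975, 0.8347.
All moduli strictly greater than 1? No.
Verdict: Not invertible.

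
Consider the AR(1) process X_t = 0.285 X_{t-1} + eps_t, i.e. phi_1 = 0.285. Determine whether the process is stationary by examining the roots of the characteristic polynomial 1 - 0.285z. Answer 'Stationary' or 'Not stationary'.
\text{Stationary}

The AR(p) characteristic polynomial is P(z) = 1 - 0.285z.
Stationarity requires all roots to lie outside the unit circle, i.e. |z| > 1 for every root.
This is linear in z: 1 + (-0.285) z = 0  =>  z = -1/(-0.285) = 3.508772,  |z| = 3.508772.
Moduli of all roots: 3.5088.
All moduli strictly greater than 1? Yes.
Verdict: Stationary.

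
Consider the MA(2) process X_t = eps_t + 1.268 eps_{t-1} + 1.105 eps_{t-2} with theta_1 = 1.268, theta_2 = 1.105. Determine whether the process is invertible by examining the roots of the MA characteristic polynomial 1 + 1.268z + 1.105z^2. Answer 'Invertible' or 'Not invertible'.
\text{Not invertible}

The MA(q) characteristic polynomial is P(z) = 1 + 1.268z + 1.105z^2.
Invertibility requires all roots to lie outside the unit circle, i.e. |z| > 1 for every root.
Set 1 + (1.268) z + (1.105) z^2 = 0, i.e. a z^2 + b z + c = 0 with a = 1.105, b = 1.268, c = 1.
Discriminant D = b^2 - 4ac = (1.268)^2 - 4*(1.105)*1 = 1.607824 - (4.42) = -2.812176.
D < 0, so the roots are the complex-conjugate pair z = (-b +/- i sqrt(-D)) / (2a) = -0.5738 +/- 0.7588i.
For a conjugate pair |z|^2 = z * conj(z) = (product of roots) = c/a = 1/(1.105) = 0.904977, so |z| = sqrt(0.904977) = 0.9513 for both roots.
Moduli of all roots: 0.9513, 0.9513.
All moduli strictly greater than 1? No.
Verdict: Not invertible.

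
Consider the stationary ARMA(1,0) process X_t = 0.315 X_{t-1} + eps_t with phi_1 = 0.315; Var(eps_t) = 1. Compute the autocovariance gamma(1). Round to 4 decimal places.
\gamma(1) = 0.3497

Multiply the model equation by X_{t-k} and take expectations. With theta_0 = psi_0 = 1 and psi_j the MA(infinity) weights, this gives
  gamma(k) - sum_i phi_i gamma(k-i) = c_k,
  c_k = sigma^2 * sum_{j=k..q} theta_j psi_{j-k}   (c_k = 0 for k > q),
using gamma(-m) = gamma(m).
Pure AR (q = 0): c_0 = sigma^2 = 1, c_k = 0 for k >= 1.
Equations for k = 0 and k = 1 (AR order 1):
  gamma(0) = phi_1 gamma(1) + c_0
  gamma(1) = phi_1 gamma(0) + c_1
Substituting the second into the first: gamma(0) (1 - phi_1^2) = c_0 + phi_1 c_1, so
  gamma(0) = c_0 / (1 - phi_1^2) = 1 / (1 - (0.315)^2) = 1 / 0.900775 = 1.110155.
  gamma(1) = phi_1 gamma(0) = (0.315)(1.110155) = 0.349699.
Therefore gamma(1) = 0.3497 (to 4 decimal places).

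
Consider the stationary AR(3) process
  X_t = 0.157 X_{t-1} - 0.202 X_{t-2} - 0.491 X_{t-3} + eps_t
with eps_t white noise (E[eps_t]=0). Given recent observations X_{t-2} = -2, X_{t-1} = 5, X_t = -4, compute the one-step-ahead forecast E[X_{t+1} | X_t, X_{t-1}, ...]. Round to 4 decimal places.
E[X_{t+1} \mid \mathcal F_t] = -0.6560

For an AR(p) model X_t = c + sum_i phi_i X_{t-i} + eps_t, the
one-step-ahead conditional mean is
  E[X_{t+1} | X_t, ...] = c + sum_i phi_i X_{t+1-i}.
Substitute known values:
  E[X_{t+1} | ...] = (0.157) * (-4) + (-0.202) * (5) + (-0.491) * (-2)
                   = -0.6560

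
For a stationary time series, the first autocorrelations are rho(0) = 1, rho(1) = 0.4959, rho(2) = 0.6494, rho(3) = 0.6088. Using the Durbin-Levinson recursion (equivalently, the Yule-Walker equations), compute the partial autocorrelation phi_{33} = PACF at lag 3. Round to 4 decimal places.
\phi_{33} = 0.3600

The PACF at lag k is phi_{kk}, the last component of the solution
to the Yule-Walker system G_k phi = r_k where
  (G_k)_{ij} = rho(|i - j|), (r_k)_i = rho(i), i,j = 1..k.
Equivalently, Durbin-Levinson gives phi_{kk} iteratively:
  phi_{11} = rho(1)
  phi_{kk} = [rho(k) - sum_{j=1..k-1} phi_{k-1,j} rho(k-j)]
            / [1 - sum_{j=1..k-1} phi_{k-1,j} rho(j)],
  phi_{k,j} = phi_{k-1,j} - phi_{kk} phi_{k-1,k-j},  j = 1..k-1.
Step k = 1:
  phi_11 = rho(1) = 0.4959.
Step k = 2:
  phi_22 = [rho(2) - phi_11 rho(1)] / [1 - phi_11 rho(1)] = [0.6494 - (0.4959)(0.4959)] / [1 - (0.4959)(0.4959)]
         = 0.40348319 / 0.75408319 = 0.535065.
  Update: phi_21 = phi_11 - phi_22 phi_11 = 0.4959 - (0.535065)(0.4959) = 0.230561.
Step k = 3:
  phi_33 = [rho(3) - phi_21 rho(2) - phi_22 rho(1)] / [1 - phi_21 rho(1) - phi_22 rho(2)]
    numerator   = 0.6088 - (0.230561)(0.6494) - (0.535065)(0.4959) = 0.19373486
    denominator = 1 - (0.230561)(0.4959) - (0.535065)(0.6494) = 0.53819363
  phi_33 = 0.19373486 / 0.53819363 = 0.36.
Therefore phi_{33} = 0.3600.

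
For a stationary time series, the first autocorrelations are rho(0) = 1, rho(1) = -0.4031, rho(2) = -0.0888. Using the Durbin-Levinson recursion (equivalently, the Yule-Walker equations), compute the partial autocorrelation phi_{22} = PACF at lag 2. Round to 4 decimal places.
\phi_{22} = -0.3000

The PACF at lag k is phi_{kk}, the last component of the solution
to the Yule-Walker system G_k phi = r_k where
  (G_k)_{ij} = rho(|i - j|), (r_k)_i = rho(i), i,j = 1..k.
Equivalently, Durbin-Levinson gives phi_{kk} iteratively:
  phi_{11} = rho(1)
  phi_{kk} = [rho(k) - sum_{j=1..k-1} phi_{k-1,j} rho(k-j)]
            / [1 - sum_{j=1..k-1} phi_{k-1,j} rho(j)],
  phi_{k,j} = phi_{k-1,j} - phi_{kk} phi_{k-1,k-j},  j = 1..k-1.
Step k = 1:
  phi_11 = rho(1) = -0.4031.
Step k = 2:
  phi_22 = [rho(2) - phi_11 rho(1)] / [1 - phi_11 rho(1)] = [-0.0888 - (-0.4031)(-0.4031)] / [1 - (-0.4031)(-0.4031)]
         = -0.25128961 / 0.83751039 = -0.3.
Therefore phi_{22} = -0.3000.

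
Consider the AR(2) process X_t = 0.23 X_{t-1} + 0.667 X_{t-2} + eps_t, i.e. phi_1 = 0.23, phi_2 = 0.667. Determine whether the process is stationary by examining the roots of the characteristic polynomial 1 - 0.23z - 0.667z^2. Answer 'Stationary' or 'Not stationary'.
\text{Stationary}

The AR(p) characteristic polynomial is P(z) = 1 - 0.23z - 0.667z^2.
Stationarity requires all roots to lie outside the unit circle, i.e. |z| > 1 for every root.
Set 1 + (-0.23) z + (-0.667) z^2 = 0, i.e. a z^2 + b z + c = 0 with a = -0.667, b = -0.23, c = 1.
Discriminant D = b^2 - 4ac = (-0.23)^2 - 4*(-0.667)*1 = 0.0529 - (-2.668) = 2.7209.
D >= 0, so the roots are real: z = (-b +/- sqrt(D)) / (2a) = (0.23 +/- 1.649515) / (-1.334).
  z_1 = (0.23 + 1.649515) / (-1.334) = -1.4089,   |z_1| = 1.4089.
  z_2 = (0.23 - 1.649515) / (-1.334) = 1.0641,   |z_2| = 1.0641.
Moduli of all roots: 1.4089, 1.0641.
All moduli strictly greater than 1? Yes.
Verdict: Stationary.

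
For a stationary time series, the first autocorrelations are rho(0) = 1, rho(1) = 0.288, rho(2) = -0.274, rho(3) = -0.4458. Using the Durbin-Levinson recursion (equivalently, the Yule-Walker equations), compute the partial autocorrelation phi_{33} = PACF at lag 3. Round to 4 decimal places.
\phi_{33} = -0.2880

The PACF at lag k is phi_{kk}, the last component of the solution
to the Yule-Walker system G_k phi = r_k where
  (G_k)_{ij} = rho(|i - j|), (r_k)_i = rho(i), i,j = 1..k.
Equivalently, Durbin-Levinson gives phi_{kk} iteratively:
  phi_{11} = rho(1)
  phi_{kk} = [rho(k) - sum_{j=1..k-1} phi_{k-1,j} rho(k-j)]
            / [1 - sum_{j=1..k-1} phi_{k-1,j} rho(j)],
  phi_{k,j} = phi_{k-1,j} - phi_{kk} phi_{k-1,k-j},  j = 1..k-1.
Step k = 1:
  phi_11 = rho(1) = 0.288.
Step k = 2:
  phi_22 = [rho(2) - phi_11 rho(1)] / [1 - phi_11 rho(1)] = [-0.274 - (0.288)(0.288)] / [1 - (0.288)(0.288)]
         = -0.356944 / 0.917056 = -0.389228.
  Update: phi_21 = phi_11 - phi_22 phi_11 = 0.288 - (-0.389228)(0.288) = 0.400098.
Step k = 3:
  phi_33 = [rho(3) - phi_21 rho(2) - phi_22 rho(1)] / [1 - phi_21 rho(1) - phi_22 rho(2)]
    numerator   = -0.4458 - (0.400098)(-0.274) - (-0.389228)(0.288) = -0.22407553
    denominator = 1 - (0.400098)(0.288) - (-0.389228)(-0.274) = 0.77812335
  phi_33 = -0.22407553 / 0.77812335 = -0.288.
Therefore phi_{33} = -0.2880.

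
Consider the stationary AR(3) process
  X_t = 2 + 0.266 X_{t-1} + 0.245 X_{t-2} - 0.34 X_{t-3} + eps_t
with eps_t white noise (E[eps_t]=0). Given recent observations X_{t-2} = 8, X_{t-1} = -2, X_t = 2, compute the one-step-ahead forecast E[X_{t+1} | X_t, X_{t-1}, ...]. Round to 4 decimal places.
E[X_{t+1} \mid \mathcal F_t] = -0.6780

For an AR(p) model X_t = c + sum_i phi_i X_{t-i} + eps_t, the
one-step-ahead conditional mean is
  E[X_{t+1} | X_t, ...] = c + sum_i phi_i X_{t+1-i}.
Substitute known values:
  E[X_{t+1} | ...] = 2 + (0.266) * (2) + (0.245) * (-2) + (-0.34) * (8)
                   = -0.6780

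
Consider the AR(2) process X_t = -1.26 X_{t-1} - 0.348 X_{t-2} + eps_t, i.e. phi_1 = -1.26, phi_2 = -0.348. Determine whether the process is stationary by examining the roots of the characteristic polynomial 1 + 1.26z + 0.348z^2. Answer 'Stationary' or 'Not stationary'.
\text{Stationary}

The AR(p) characteristic polynomial is P(z) = 1 + 1.26z + 0.348z^2.
Stationarity requires all roots to lie outside the unit circle, i.e. |z| > 1 for every root.
Set 1 + (1.26) z + (0.348) z^2 = 0, i.e. a z^2 + b z + c = 0 with a = 0.348, b = 1.26, c = 1.
Discriminant D = b^2 - 4ac = (1.26)^2 - 4*(0.348)*1 = 1.5876 - (1.392) = 0.1956.
D >= 0, so the roots are real: z = (-b +/- sqrt(D)) / (2a) = (-1.26 +/- 0.442267) / (0.696).
  z_1 = (-1.26 + 0.442267) / (0.696) = -1.1749,   |z_1| = 1.1749.
  z_2 = (-1.26 - 0.442267) / (0.696) = -2.4458,   |z_2| = 2.4458.
Moduli of all roots: 1.1749, 2.4458.
All moduli strictly greater than 1? Yes.
Verdict: Stationary.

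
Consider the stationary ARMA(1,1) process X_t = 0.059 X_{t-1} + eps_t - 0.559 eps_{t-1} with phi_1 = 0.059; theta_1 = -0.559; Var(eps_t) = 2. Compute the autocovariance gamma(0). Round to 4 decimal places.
\gamma(0) = 2.5017

Multiply the model equation by X_{t-k} and take expectations. With theta_0 = psi_0 = 1 and psi_j the MA(infinity) weights, this gives
  gamma(k) - sum_i phi_i gamma(k-i) = c_k,
  c_k = sigma^2 * sum_{j=k..q} theta_j psi_{j-k}   (c_k = 0 for k > q),
using gamma(-m) = gamma(m).
psi-weights needed (psi_j = theta_j + sum_i phi_i psi_{j-i}):
  psi_1 = theta_1 + phi_1 = -0.559 + (0.059) = -0.5
Right-hand sides:
  c_0 = sigma^2 (1 + theta_1 psi_1) = 2 * (1 + (-0.559)(-0.5)) = 2 * 1.2795 = 2.559
  c_1 = sigma^2 theta_1 = 2 * (-0.559) = -1.118
  c_2 = 0
Equations for k = 0 and k = 1 (AR order 1):
  gamma(0) = phi_1 gamma(1) + c_0
  gamma(1) = phi_1 gamma(0) + c_1
Substituting the second into the first: gamma(0) (1 - phi_1^2) = c_0 + phi_1 c_1, so
  gamma(0) = (c_0 + phi_1 c_1) / (1 - phi_1^2) = (2.559 + (0.059)(-1.118)) / (1 - (0.059)^2) = 2.493038 / 0.996519 = 2.501747.
Therefore gamma(0) = 2.5017 (to 4 decimal places).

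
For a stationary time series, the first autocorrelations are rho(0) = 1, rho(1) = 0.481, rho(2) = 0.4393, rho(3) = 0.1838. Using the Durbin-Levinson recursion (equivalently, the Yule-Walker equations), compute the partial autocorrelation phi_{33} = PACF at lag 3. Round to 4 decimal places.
\phi_{33} = -0.1410

The PACF at lag k is phi_{kk}, the last component of the solution
to the Yule-Walker system G_k phi = r_k where
  (G_k)_{ij} = rho(|i - j|), (r_k)_i = rho(i), i,j = 1..k.
Equivalently, Durbin-Levinson gives phi_{kk} iteratively:
  phi_{11} = rho(1)
  phi_{kk} = [rho(k) - sum_{j=1..k-1} phi_{k-1,j} rho(k-j)]
            / [1 - sum_{j=1..k-1} phi_{k-1,j} rho(j)],
  phi_{k,j} = phi_{k-1,j} - phi_{kk} phi_{k-1,k-j},  j = 1..k-1.
Step k = 1:
  phi_11 = rho(1) = 0.481.
Step k = 2:
  phi_22 = [rho(2) - phi_11 rho(1)] / [1 - phi_11 rho(1)] = [0.4393 - (0.481)(0.481)] / [1 - (0.481)(0.481)]
         = 0.207939 / 0.768639 = 0.270529.
  Update: phi_21 = phi_11 - phi_22 phi_11 = 0.481 - (0.270529)(0.481) = 0.350876.
Step k = 3:
  phi_33 = [rho(3) - phi_21 rho(2) - phi_22 rho(1)] / [1 - phi_21 rho(1) - phi_22 rho(2)]
    numerator   = 0.1838 - (0.350876)(0.4393) - (0.270529)(0.481) = -0.10046403
    denominator = 1 - (0.350876)(0.481) - (0.270529)(0.4393) = 0.71238551
  phi_33 = -0.10046403 / 0.71238551 = -0.141.
Therefore phi_{33} = -0.1410.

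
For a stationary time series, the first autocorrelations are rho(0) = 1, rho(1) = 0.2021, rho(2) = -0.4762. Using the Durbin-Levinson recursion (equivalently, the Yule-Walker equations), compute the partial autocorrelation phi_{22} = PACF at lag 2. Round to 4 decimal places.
\phi_{22} = -0.5391

The PACF at lag k is phi_{kk}, the last component of the solution
to the Yule-Walker system G_k phi = r_k where
  (G_k)_{ij} = rho(|i - j|), (r_k)_i = rho(i), i,j = 1..k.
Equivalently, Durbin-Levinson gives phi_{kk} iteratively:
  phi_{11} = rho(1)
  phi_{kk} = [rho(k) - sum_{j=1..k-1} phi_{k-1,j} rho(k-j)]
            / [1 - sum_{j=1..k-1} phi_{k-1,j} rho(j)],
  phi_{k,j} = phi_{k-1,j} - phi_{kk} phi_{k-1,k-j},  j = 1..k-1.
Step k = 1:
  phi_11 = rho(1) = 0.2021.
Step k = 2:
  phi_22 = [rho(2) - phi_11 rho(1)] / [1 - phi_11 rho(1)] = [-0.4762 - (0.2021)(0.2021)] / [1 - (0.2021)(0.2021)]
         = -0.51704441 / 0.95915559 = -0.5391.
Therefore phi_{22} = -0.5391.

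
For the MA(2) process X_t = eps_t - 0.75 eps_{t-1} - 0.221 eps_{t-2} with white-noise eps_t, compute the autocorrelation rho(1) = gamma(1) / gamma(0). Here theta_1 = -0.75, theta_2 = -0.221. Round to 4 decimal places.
\rho(1) = -0.3626

For an MA(q) process with theta_0 = 1, the autocovariance is
  gamma(k) = sigma^2 * sum_{i=0..q-k} theta_i * theta_{i+k},
and rho(k) = gamma(k) / gamma(0). Sigma^2 cancels.
  numerator   = (1)*(-0.75) + (-0.75)*(-0.221) = -0.58425.
  denominator = (1)^2 + (-0.75)^2 + (-0.221)^2 = 1.611341.
  rho(1) = -0.58425 / 1.611341 = -0.3626.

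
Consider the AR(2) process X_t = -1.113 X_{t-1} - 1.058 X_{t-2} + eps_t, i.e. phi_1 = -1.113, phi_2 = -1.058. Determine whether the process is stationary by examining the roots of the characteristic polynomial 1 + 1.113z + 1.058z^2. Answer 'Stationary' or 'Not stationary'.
\text{Not stationary}

The AR(p) characteristic polynomial is P(z) = 1 + 1.113z + 1.058z^2.
Stationarity requires all roots to lie outside the unit circle, i.e. |z| > 1 for every root.
Set 1 + (1.113) z + (1.058) z^2 = 0, i.e. a z^2 + b z + c = 0 with a = 1.058, b = 1.113, c = 1.
Discriminant D = b^2 - 4ac = (1.113)^2 - 4*(1.058)*1 = 1.238769 - (4.232) = -2.993231.
D < 0, so the roots are the complex-conjugate pair z = (-b +/- i sqrt(-D)) / (2a) = -0.526 +/- 0.8176i.
For a conjugate pair |z|^2 = z * conj(z) = (product of roots) = c/a = 1/(1.058) = 0.94518, so |z| = sqrt(0.94518) = 0.9722 for both roots.
Moduli of all roots: 0.9722, 0.9722.
All moduli strictly greater than 1? No.
Verdict: Not stationary.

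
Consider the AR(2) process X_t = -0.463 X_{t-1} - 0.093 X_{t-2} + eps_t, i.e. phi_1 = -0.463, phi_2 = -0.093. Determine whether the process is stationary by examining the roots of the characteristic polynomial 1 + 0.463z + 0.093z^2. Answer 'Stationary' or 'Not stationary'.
\text{Stationary}

The AR(p) characteristic polynomial is P(z) = 1 + 0.463z + 0.093z^2.
Stationarity requires all roots to lie outside the unit circle, i.e. |z| > 1 for every root.
Set 1 + (0.463) z + (0.093) z^2 = 0, i.e. a z^2 + b z + c = 0 with a = 0.093, b = 0.463, c = 1.
Discriminant D = b^2 - 4ac = (0.463)^2 - 4*(0.093)*1 = 0.214369 - (0.372) = -0.157631.
D < 0, so the roots are the complex-conjugate pair z = (-b +/- i sqrt(-D)) / (2a) = -2.4892 +/- 2.1346i.
For a conjugate pair |z|^2 = z * conj(z) = (product of roots) = c/a = 1/(0.093) = 10.752688, so |z| = sqrt(10.752688) = 3.2791 for both roots.
Moduli of all roots: 3.2791, 3.2791.
All moduli strictly greater than 1? Yes.
Verdict: Stationary.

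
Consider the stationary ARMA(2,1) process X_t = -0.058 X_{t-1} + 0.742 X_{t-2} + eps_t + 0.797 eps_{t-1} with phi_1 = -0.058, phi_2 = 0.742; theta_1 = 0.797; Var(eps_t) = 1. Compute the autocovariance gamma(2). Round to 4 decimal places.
\gamma(2) = 2.0801

Multiply the model equation by X_{t-k} and take expectations. With theta_0 = psi_0 = 1 and psi_j the MA(infinity) weights, this gives
  gamma(k) - sum_i phi_i gamma(k-i) = c_k,
  c_k = sigma^2 * sum_{j=k..q} theta_j psi_{j-k}   (c_k = 0 for k > q),
using gamma(-m) = gamma(m).
psi-weights needed (psi_j = theta_j + sum_i phi_i psi_{j-i}):
  psi_1 = theta_1 + phi_1 = 0.797 + (-0.058) = 0.739
Right-hand sides:
  c_0 = sigma^2 (1 + theta_1 psi_1) = 1 * (1 + (0.797)(0.739)) = 1 * 1.588983 = 1.588983
  c_1 = sigma^2 theta_1 = 1 * (0.797) = 0.797
  c_2 = 0
Equations for k = 0, 1, 2 (AR order 2, c_2 = 0):
  (E0) gamma(0) = phi_1 gamma(1) + phi_2 gamma(2) + c_0
  (E1) gamma(1) = phi_1 gamma(0) + phi_2 gamma(1) + c_1
  (E2) gamma(2) = phi_1 gamma(1) + phi_2 gamma(0)
From (E1): gamma(1) = A gamma(0) + B with
  A = phi_1 / (1 - phi_2) = -0.058 / 0.258 = -0.224806,   B = c_1 / (1 - phi_2) = 0.797 / 0.258 = 3.089147.
Insert (E2) into (E0): gamma(0) (1 - phi_2^2) = phi_1 (1 + phi_2) gamma(1) + c_0.
  phi_1 (1 + phi_2) = (-0.058)(1.742) = -0.101036,   1 - phi_2^2 = 0.449436.
Replace gamma(1) by A gamma(0) + B and collect gamma(0):
  gamma(0) [0.449436 - (-0.101036)(-0.224806)] = (-0.101036)(3.089147) + 1.588983
  gamma(0) * 0.426722 = 1.276868
  gamma(0) = 1.276868 / 0.426722 = 2.992268.
  gamma(1) = A gamma(0) + B = (-0.224806)(2.992268) + (3.089147) = 2.416467.
  gamma(2) = phi_1 gamma(1) + phi_2 gamma(0) = (-0.058)(2.416467) + (0.742)(2.992268) = 2.080108.
Therefore gamma(2) = 2.0801 (to 4 decimal places).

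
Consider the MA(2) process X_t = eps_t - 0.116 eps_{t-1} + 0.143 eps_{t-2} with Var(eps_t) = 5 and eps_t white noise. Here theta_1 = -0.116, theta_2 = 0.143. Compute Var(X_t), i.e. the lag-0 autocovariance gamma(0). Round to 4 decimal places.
\gamma(0) = 5.1695

For an MA(q) process X_t = eps_t + sum_i theta_i eps_{t-i} with
Var(eps_t) = sigma^2, the variance is
  gamma(0) = sigma^2 * (1 + sum_i theta_i^2).
  sum_i theta_i^2 = (-0.116)^2 + (0.143)^2 = 0.013456 + 0.020449 = 0.033905.
  gamma(0) = 5 * (1 + 0.033905) = 5 * 1.033905 = 5.169525, which rounds to 5.1695.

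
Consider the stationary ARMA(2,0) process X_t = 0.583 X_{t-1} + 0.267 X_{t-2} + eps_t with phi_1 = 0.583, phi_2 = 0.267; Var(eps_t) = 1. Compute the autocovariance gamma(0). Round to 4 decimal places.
\gamma(0) = 2.9308

Multiply the model equation by X_{t-k} and take expectations. With theta_0 = psi_0 = 1 and psi_j the MA(infinity) weights, this gives
  gamma(k) - sum_i phi_i gamma(k-i) = c_k,
  c_k = sigma^2 * sum_{j=k..q} theta_j psi_{j-k}   (c_k = 0 for k > q),
using gamma(-m) = gamma(m).
Pure AR (q = 0): c_0 = sigma^2 = 1, c_k = 0 for k >= 1.
Equations for k = 0, 1, 2 (AR order 2, c_2 = 0):
  (E0) gamma(0) = phi_1 gamma(1) + phi_2 gamma(2) + c_0
  (E1) gamma(1) = phi_1 gamma(0) + phi_2 gamma(1) + c_1
  (E2) gamma(2) = phi_1 gamma(1) + phi_2 gamma(0)
From (E1): gamma(1) = A gamma(0) + B with
  A = phi_1 / (1 - phi_2) = 0.583 / 0.733 = 0.795362,   B = c_1 / (1 - phi_2) = 0 / 0.733 = 0.
Insert (E2) into (E0): gamma(0) (1 - phi_2^2) = phi_1 (1 + phi_2) gamma(1) + c_0.
  phi_1 (1 + phi_2) = (0.583)(1.267) = 0.738661,   1 - phi_2^2 = 0.928711.
Replace gamma(1) by A gamma(0) + B and collect gamma(0):
  gamma(0) [0.928711 - (0.738661)(0.795362)] = c_0 = 1
  gamma(0) * 0.341208 = 1
  gamma(0) = 1 / 0.341208 = 2.93076.
Therefore gamma(0) = 2.9308 (to 4 decimal places).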